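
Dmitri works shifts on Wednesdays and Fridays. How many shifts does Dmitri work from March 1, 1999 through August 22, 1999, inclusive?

50

March 1, 1999 is a Monday.
From March 1, 1999 to August 22, 1999 is 175 days inclusive.
175 = 7 × 25, so the span is exactly 25 full weeks.
Each full week contributes 2 days from the set (Wed, Fri): 25 × 2 = 50.
Total: 50.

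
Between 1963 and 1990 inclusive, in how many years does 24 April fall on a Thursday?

Day of week of April 24 in each year:
1963: Wed, 1964: Fri, 1965: Sat, 1966: Sun, 1967: Mon, 1968: Wed, 1969: Thu ✓, 1970: Fri, 1971: Sat, 1972: Mon, 1973: Tue, 1974: Wed, 1975: Thu ✓, 1976: Sat, 1977: Sun, 1978: Mon, 1979: Tue, 1980: Thu ✓, 1981: Fri, 1982: Sat, 1983: Sun, 1984: Tue, 1985: Wed, 1986: Thu ✓, 1987: Fri, 1988: Sun, 1989: Mon, 1990: Tue
Thursdays: 1969, 1975, 1980, 1986.

4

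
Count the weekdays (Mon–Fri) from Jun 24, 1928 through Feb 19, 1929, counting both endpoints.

Jun 24, 1928 is a Sunday.
From Jun 24, 1928 to Feb 19, 1929 is 241 days inclusive.
241 = 7 × 34 + 3, so there are 34 full weeks plus 3 extra days.
Each full week contributes 5 weekdays (Mon–Fri): 34 × 5 = 170.
The 3 extra days are Sun, Mon, Tue — 2 of them qualify.
Total: 170 + 2 = 172.

172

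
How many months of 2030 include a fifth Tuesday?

A month has five Tuesdays exactly when Tuesday falls within its first (length − 28) days.
Jan: 31 days, starts Tue → 5 of Tue, Wed, Thu ✓
Feb: 28 days, starts Fri → 5 of (none)
Mar: 31 days, starts Fri → 5 of Fri, Sat, Sun
Apr: 30 days, starts Mon → 5 of Mon, Tue ✓
May: 31 days, starts Wed → 5 of Wed, Thu, Fri
Jun: 30 days, starts Sat → 5 of Sat, Sun
Jul: 31 days, starts Mon → 5 of Mon, Tue, Wed ✓
Aug: 31 days, starts Thu → 5 of Thu, Fri, Sat
Sep: 30 days, starts Sun → 5 of Sun, Mon
Oct: 31 days, starts Tue → 5 of Tue, Wed, Thu ✓
Nov: 30 days, starts Fri → 5 of Fri, Sat
Dec: 31 days, starts Sun → 5 of Sun, Mon, Tue ✓
Months with five Tuesdays: Jan, Apr, Jul, Oct, Dec.

5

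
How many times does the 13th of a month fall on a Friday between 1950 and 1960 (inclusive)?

20

Friday-the-13ths by year:
1950: Jan, Oct
1951: Apr, Jul
1952: Jun
1953: Feb, Mar, Nov
1954: Aug
1955: May
1956: Jan, Apr, Jul
1957: Sep, Dec
1958: Jun
1959: Feb, Mar, Nov
1960: May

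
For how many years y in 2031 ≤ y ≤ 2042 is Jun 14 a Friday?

Day of week of June 14 in each year:
2031: Sat, 2032: Mon, 2033: Tue, 2034: Wed, 2035: Thu, 2036: Sat, 2037: Sun, 2038: Mon, 2039: Tue, 2040: Thu, 2041: Fri ✓, 2042: Sat
Fridays: 2041.

1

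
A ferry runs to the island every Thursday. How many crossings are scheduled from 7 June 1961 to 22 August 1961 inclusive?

11

7 June 1961 is a Wednesday.
The range spans 77 days (inclusive of both endpoints).
77 = 7 × 11, so the span is exactly 11 full weeks.
Each full week contributes one Thursday: 11 so far.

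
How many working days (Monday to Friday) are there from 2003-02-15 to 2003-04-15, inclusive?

42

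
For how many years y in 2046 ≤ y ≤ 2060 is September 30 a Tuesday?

Day of week of September 30 in each year:
2046: Sun, 2047: Mon, 2048: Wed, 2049: Thu, 2050: Fri, 2051: Sat, 2052: Mon, 2053: Tue ✓, 2054: Wed, 2055: Thu, 2056: Sat, 2057: Sun, 2058: Mon, 2059: Tue ✓, 2060: Thu
Tuesdays: 2053, 2059.

2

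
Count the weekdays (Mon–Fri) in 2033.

2033-01-01 is a Saturday.
From 2033-01-01 to 2033-12-31 is 365 days inclusive.
365 = 7 × 52 + 1, so there are 52 full weeks plus 1 extra day.
Each full week contributes 5 weekdays (Mon–Fri): 52 × 5 = 260.
The 1 extra day is Saturday — none qualify.
Total: 260 + 0 = 260.

260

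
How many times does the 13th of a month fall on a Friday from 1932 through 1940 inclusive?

15

Friday-the-13ths by year:
1932: May
1933: Jan, Oct
1934: Apr, Jul
1935: Sep, Dec
1936: Mar, Nov
1937: Aug
1938: May
1939: Jan, Oct
1940: Sep, Dec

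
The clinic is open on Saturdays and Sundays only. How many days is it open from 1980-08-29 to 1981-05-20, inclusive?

1980-08-29 is a Friday.
That's 265 days from start to end, counting both.
265 = 7 × 37 + 6, so there are 37 full weeks plus 6 extra days.
Each full week contributes 2 days from the set (Sat, Sun): 37 × 2 = 74.
The 6 extra days are Fri, Sat, Sun, Mon, Tue, Wed — 2 of them qualify.
Total: 74 + 2 = 76.

76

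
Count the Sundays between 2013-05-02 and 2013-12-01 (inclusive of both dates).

31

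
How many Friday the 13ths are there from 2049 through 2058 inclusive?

Friday-the-13ths by year:
2049: Aug
2050: May
2051: Jan, Oct
2052: Sep, Dec
2053: Jun
2054: Feb, Mar, Nov
2055: Aug
2056: Oct
2057: Apr, Jul
2058: Sep, Dec

16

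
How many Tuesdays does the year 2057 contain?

52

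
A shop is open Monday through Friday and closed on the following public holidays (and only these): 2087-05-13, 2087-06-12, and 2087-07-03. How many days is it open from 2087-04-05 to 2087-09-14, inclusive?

2087-04-05 is a Saturday.
The range spans 163 days (inclusive of both endpoints).
163 = 7 × 23 + 2, so there are 23 full weeks plus 2 extra days.
Each full week contributes 5 weekdays (Mon–Fri): 23 × 5 = 115.
The 2 extra days are Saturday, Sunday — none qualify.
Total: 115 + 0 = 115.
Holidays: 2087-05-13 (Tue); 2087-06-12 (Thu); 2087-07-03 (Thu).
All 3 holidays fall on weekdays, so subtract 3.
Business days: 115 − 3 = 112.

112 business days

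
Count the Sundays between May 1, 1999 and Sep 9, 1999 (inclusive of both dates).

19

May 1, 1999 is a Saturday.
From May 1, 1999 to Sep 9, 1999 is 132 days inclusive.
132 = 7 × 18 + 6, so there are 18 full weeks plus 6 extra days.
Each full week contributes one Sunday: 18 so far.
The 6 extra days are Saturday, Sunday, Monday, Tuesday, Wednesday, Thursday — 1 of them qualifies.
Total: 18 + 1 = 19.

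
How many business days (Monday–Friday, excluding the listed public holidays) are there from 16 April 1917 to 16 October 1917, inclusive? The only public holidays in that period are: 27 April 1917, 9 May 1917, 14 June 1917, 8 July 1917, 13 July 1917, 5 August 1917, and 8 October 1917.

16 April 1917 is a Monday.
The range spans 184 days (inclusive of both endpoints).
184 = 7 × 26 + 2, so there are 26 full weeks plus 2 extra days.
Each full week contributes 5 weekdays (Mon–Fri): 26 × 5 = 130.
The 2 extra days are Monday, Tuesday — 2 of them qualify.
Total: 130 + 2 = 132.
Holidays: 27 April 1917 (Fri); 9 May 1917 (Wed); 14 June 1917 (Thu); 8 July 1917 (Sun); 13 July 1917 (Fri); 5 August 1917 (Sun); 8 October 1917 (Mon).
5 of the 7 holidays fall on weekdays; the rest are weekends and were already excluded.
Business days: 132 − 5 = 127.

127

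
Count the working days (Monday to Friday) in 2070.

261

Jan 1, 2070 is a Wednesday.
That's 365 days from start to end, counting both.
365 = 7 × 52 + 1, so there are 52 full weeks plus 1 extra day.
Each full week contributes 5 weekdays (Mon–Fri): 52 × 5 = 260.
The 1 extra day is Wed — 1 of them qualifies.
Total: 260 + 1 = 261.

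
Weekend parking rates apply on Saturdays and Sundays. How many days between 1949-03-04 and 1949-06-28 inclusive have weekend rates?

1949-03-04 is a Friday.
From 1949-03-04 to 1949-06-28 is 117 days inclusive.
117 = 7 × 16 + 5, so there are 16 full weeks plus 5 extra days.
Each full week contributes 2 weekend days (Sat, Sun): 16 × 2 = 32.
The 5 extra days are Friday, Saturday, Sunday, Monday, Tuesday — 2 of them qualify.
Total: 32 + 2 = 34.

34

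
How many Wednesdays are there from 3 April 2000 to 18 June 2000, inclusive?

11 Wednesdays

3 April 2000 is a Monday.
The range spans 77 days (inclusive of both endpoints).
77 = 7 × 11, so the span is exactly 11 full weeks.
Each full week contributes one Wednesday: 11 so far.
Total: 11.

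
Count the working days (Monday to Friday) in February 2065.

Feb 1, 2065 is a Sunday.
That's 28 days from start to end, counting both.
28 = 7 × 4, so the span is exactly 4 full weeks.
Each full week contributes 5 weekdays (Mon–Fri): 4 × 5 = 20.

20 weekdays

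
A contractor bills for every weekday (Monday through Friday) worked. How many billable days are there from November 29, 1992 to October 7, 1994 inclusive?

November 29, 1992 is a Sunday.
From November 29, 1992 to October 7, 1994 is 678 days inclusive.
678 = 7 × 96 + 6, so there are 96 full weeks plus 6 extra days.
Each full week contributes 5 weekdays (Mon–Fri): 96 × 5 = 480.
The 6 extra days are Sunday, Monday, Tuesday, Wednesday, Thursday, Friday — 5 of them qualify.
Total: 480 + 5 = 485.

485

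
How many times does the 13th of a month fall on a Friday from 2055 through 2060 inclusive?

Friday-the-13ths by year:
2055: Aug
2056: Oct
2057: Apr, Jul
2058: Sep, Dec
2059: Jun
2060: Feb, Aug

9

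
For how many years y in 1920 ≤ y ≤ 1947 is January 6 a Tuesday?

4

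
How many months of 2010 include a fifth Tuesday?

A month has five Tuesdays exactly when Tuesday falls within its first (length − 28) days.
Jan: 31 days, starts Fri → 5 of Fri, Sat, Sun
Feb: 28 days, starts Mon → 5 of (none)
Mar: 31 days, starts Mon → 5 of Mon, Tue, Wed ✓
Apr: 30 days, starts Thu → 5 of Thu, Fri
May: 31 days, starts Sat → 5 of Sat, Sun, Mon
Jun: 30 days, starts Tue → 5 of Tue, Wed ✓
Jul: 31 days, starts Thu → 5 of Thu, Fri, Sat
Aug: 31 days, starts Sun → 5 of Sun, Mon, Tue ✓
Sep: 30 days, starts Wed → 5 of Wed, Thu
Oct: 31 days, starts Fri → 5 of Fri, Sat, Sun
Nov: 30 days, starts Mon → 5 of Mon, Tue ✓
Dec: 31 days, starts Wed → 5 of Wed, Thu, Fri
Months with five Tuesdays: Mar, Jun, Aug, Nov.

4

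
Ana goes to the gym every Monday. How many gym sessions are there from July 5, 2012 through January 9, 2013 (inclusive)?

July 5, 2012 is a Thursday.
That's 189 days from start to end, counting both.
189 = 7 × 27, so the span is exactly 27 full weeks.
Each full week contributes one Monday: 27 so far.
Total: 27.

27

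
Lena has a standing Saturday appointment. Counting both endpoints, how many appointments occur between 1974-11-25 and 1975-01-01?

1974-11-25 is a Monday.
That's 38 days from start to end, counting both.
38 = 7 × 5 + 3, so there are 5 full weeks plus 3 extra days.
Each full week contributes one Saturday: 5 so far.
The 3 extra days are Mon, Tue, Wed — none qualify.
Total: 5 + 0 = 5.

5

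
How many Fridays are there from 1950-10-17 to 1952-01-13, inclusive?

1950-10-17 is a Tuesday.
The range spans 454 days (inclusive of both endpoints).
454 = 7 × 64 + 6, so there are 64 full weeks plus 6 extra days.
Each full week contributes one Friday: 64 so far.
The 6 extra days are Tue, Wed, Thu, Fri, Sat, Sun — 1 of them qualifies.
Total: 64 + 1 = 65.

65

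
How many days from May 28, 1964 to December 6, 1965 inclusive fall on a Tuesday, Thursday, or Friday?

239

May 28, 1964 is a Thursday.
The range spans 558 days (inclusive of both endpoints).
558 = 7 × 79 + 5, so there are 79 full weeks plus 5 extra days.
Each full week contributes 3 days from the set (Tue, Thu, Fri): 79 × 3 = 237.
The 5 extra days are Thu, Fri, Sat, Sun, Mon — 2 of them qualify.
Total: 237 + 2 = 239.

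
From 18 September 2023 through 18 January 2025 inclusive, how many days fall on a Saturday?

18 September 2023 is a Monday.
That's 489 days from start to end, counting both.
489 = 7 × 69 + 6, so there are 69 full weeks plus 6 extra days.
Each full week contributes one Saturday: 69 so far.
The 6 extra days are Mon, Tue, Wed, Thu, Fri, Sat — 1 of them qualifies.
Total: 69 + 1 = 70.

70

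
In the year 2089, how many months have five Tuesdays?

4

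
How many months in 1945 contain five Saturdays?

4

A month has five Saturdays exactly when Saturday falls within its first (length − 28) days.
Jan: 31 days, starts Mon → 5 of Mon, Tue, Wed
Feb: 28 days, starts Thu → 5 of (none)
Mar: 31 days, starts Thu → 5 of Thu, Fri, Sat ✓
Apr: 30 days, starts Sun → 5 of Sun, Mon
May: 31 days, starts Tue → 5 of Tue, Wed, Thu
Jun: 30 days, starts Fri → 5 of Fri, Sat ✓
Jul: 31 days, starts Sun → 5 of Sun, Mon, Tue
Aug: 31 days, starts Wed → 5 of Wed, Thu, Fri
Sep: 30 days, starts Sat → 5 of Sat, Sun ✓
Oct: 31 days, starts Mon → 5 of Mon, Tue, Wed
Nov: 30 days, starts Thu → 5 of Thu, Fri
Dec: 31 days, starts Sat → 5 of Sat, Sun, Mon ✓
Months with five Saturdays: Mar, Jun, Sep, Dec.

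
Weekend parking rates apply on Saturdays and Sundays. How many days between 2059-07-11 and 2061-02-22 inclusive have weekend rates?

2059-07-11 is a Friday.
The range spans 593 days (inclusive of both endpoints).
593 = 7 × 84 + 5, so there are 84 full weeks plus 5 extra days.
Each full week contributes 2 weekend days (Sat, Sun): 84 × 2 = 168.
The 5 extra days are Friday, Saturday, Sunday, Monday, Tuesday — 2 of them qualify.
Total: 168 + 2 = 170.

170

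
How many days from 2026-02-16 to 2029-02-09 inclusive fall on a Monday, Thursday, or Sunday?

467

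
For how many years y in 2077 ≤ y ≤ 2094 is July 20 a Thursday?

3

Day of week of July 20 in each year:
2077: Tue, 2078: Wed, 2079: Thu ✓, 2080: Sat, 2081: Sun, 2082: Mon, 2083: Tue, 2084: Thu ✓, 2085: Fri, 2086: Sat, 2087: Sun, 2088: Tue, 2089: Wed, 2090: Thu ✓, 2091: Fri, 2092: Sun, 2093: Mon, 2094: Tue
Thursdays: 2079, 2084, 2090.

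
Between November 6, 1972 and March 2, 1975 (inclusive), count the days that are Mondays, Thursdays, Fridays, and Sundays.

484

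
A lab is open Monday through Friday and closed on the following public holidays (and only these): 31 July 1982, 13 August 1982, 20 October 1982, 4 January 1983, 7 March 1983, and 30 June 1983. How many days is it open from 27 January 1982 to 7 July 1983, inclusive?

27 January 1982 is a Wednesday.
The range spans 527 days (inclusive of both endpoints).
527 = 7 × 75 + 2, so there are 75 full weeks plus 2 extra days.
Each full week contributes 5 weekdays (Mon–Fri): 75 × 5 = 375.
The 2 extra days are Wed, Thu — 2 of them qualify.
Total: 375 + 2 = 377.
Holidays: 31 July 1982 (Sat); 13 August 1982 (Fri); 20 October 1982 (Wed); 4 January 1983 (Tue); 7 March 1983 (Mon); 30 June 1983 (Thu).
5 of the 6 holidays fall on weekdays; the rest are weekends and were already excluded.
Business days: 377 − 5 = 372.

372 business days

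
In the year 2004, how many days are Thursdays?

1 January 2004 is a Thursday.
From 1 January 2004 to 31 December 2004 is 366 days inclusive.
366 = 7 × 52 + 2, so there are 52 full weeks plus 2 extra days.
Each full week contributes one Thursday: 52 so far.
The 2 extra days are Thursday, Friday — 1 of them qualifies.
Total: 52 + 1 = 53.

53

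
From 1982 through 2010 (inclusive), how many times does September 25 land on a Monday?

Day of week of September 25 in each year:
1982: Sat, 1983: Sun, 1984: Tue, 1985: Wed, 1986: Thu, 1987: Fri, 1988: Sun, 1989: Mon ✓, 1990: Tue, 1991: Wed, 1992: Fri, 1993: Sat, 1994: Sun, 1995: Mon ✓, 1996: Wed, 1997: Thu, 1998: Fri, 1999: Sat, 2000: Mon ✓, 2001: Tue, 2002: Wed, 2003: Thu, 2004: Sat, 2005: Sun, 2006: Mon ✓, 2007: Tue, 2008: Thu, 2009: Fri, 2010: Sat
Mondays: 1989, 1995, 2000, 2006.

4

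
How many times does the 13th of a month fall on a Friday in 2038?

1

The 13th falls on a Friday when the month's 13th has weekday Fri.
Jan 13 is Wed; Feb 13 is Sat; Mar 13 is Sat; Apr 13 is Tue; May 13 is Thu; Jun 13 is Sun; Jul 13 is Tue; Aug 13 is Fri ✓; Sep 13 is Mon; Oct 13 is Wed; Nov 13 is Sat; Dec 13 is Mon.
Friday the 13ths: Aug.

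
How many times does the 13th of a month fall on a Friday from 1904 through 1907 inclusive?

7

Friday-the-13ths by year:
1904: May
1905: Jan, Oct
1906: Apr, Jul
1907: Sep, Dec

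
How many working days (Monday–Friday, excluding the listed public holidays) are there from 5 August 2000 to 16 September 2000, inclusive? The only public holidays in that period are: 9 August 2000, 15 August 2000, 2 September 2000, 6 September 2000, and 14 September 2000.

5 August 2000 is a Saturday.
The range spans 43 days (inclusive of both endpoints).
43 = 7 × 6 + 1, so there are 6 full weeks plus 1 extra day.
Each full week contributes 5 weekdays (Mon–Fri): 6 × 5 = 30.
The 1 extra day is Saturday — none qualify.
Total: 30 + 0 = 30.
Holidays: 9 August 2000 (Wed); 15 August 2000 (Tue); 2 September 2000 (Sat); 6 September 2000 (Wed); 14 September 2000 (Thu).
4 of the 5 holidays fall on weekdays; the rest are weekends and were already excluded.
Business days: 30 − 4 = 26.

26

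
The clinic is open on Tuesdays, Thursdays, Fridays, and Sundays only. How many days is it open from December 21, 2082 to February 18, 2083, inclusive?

December 21, 2082 is a Monday.
That's 60 days from start to end, counting both.
60 = 7 × 8 + 4, so there are 8 full weeks plus 4 extra days.
Each full week contributes 4 days from the set (Tue, Thu, Fri, Sun): 8 × 4 = 32.
The 4 extra days are Mon, Tue, Wed, Thu — 2 of them qualify.
Total: 32 + 2 = 34.

34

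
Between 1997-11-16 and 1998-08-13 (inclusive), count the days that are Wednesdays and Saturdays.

77

1997-11-16 is a Sunday.
From 1997-11-16 to 1998-08-13 is 271 days inclusive.
271 = 7 × 38 + 5, so there are 38 full weeks plus 5 extra days.
Each full week contributes 2 days from the set (Wed, Sat): 38 × 2 = 76.
The 5 extra days are Sun, Mon, Tue, Wed, Thu — 1 of them qualifies.
Total: 76 + 1 = 77.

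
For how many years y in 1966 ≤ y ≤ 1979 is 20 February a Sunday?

3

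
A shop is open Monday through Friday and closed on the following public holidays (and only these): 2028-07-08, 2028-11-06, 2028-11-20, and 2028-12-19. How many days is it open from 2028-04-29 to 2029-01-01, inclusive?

2028-04-29 is a Saturday.
The range spans 248 days (inclusive of both endpoints).
248 = 7 × 35 + 3, so there are 35 full weeks plus 3 extra days.
Each full week contributes 5 weekdays (Mon–Fri): 35 × 5 = 175.
The 3 extra days are Saturday, Sunday, Monday — 1 of them qualifies.
Total: 175 + 1 = 176.
Holidays: 2028-07-08 (Sat); 2028-11-06 (Mon); 2028-11-20 (Mon); 2028-12-19 (Tue).
3 of the 4 holidays fall on weekdays; the rest are weekends and were already excluded.
Business days: 176 − 3 = 173.

173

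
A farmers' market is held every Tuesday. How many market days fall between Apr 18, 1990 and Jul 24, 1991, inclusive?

Apr 18, 1990 is a Wednesday.
From Apr 18, 1990 to Jul 24, 1991 is 463 days inclusive.
463 = 7 × 66 + 1, so there are 66 full weeks plus 1 extra day.
Each full week contributes one Tuesday: 66 so far.
The 1 extra day is Wed — none qualify.
Total: 66 + 0 = 66.

66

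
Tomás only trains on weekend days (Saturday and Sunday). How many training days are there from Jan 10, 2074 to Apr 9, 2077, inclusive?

Jan 10, 2074 is a Wednesday.
The range spans 1186 days (inclusive of both endpoints).
1186 = 7 × 169 + 3, so there are 169 full weeks plus 3 extra days.
Each full week contributes 2 weekend days (Sat, Sun): 169 × 2 = 338.
The 3 extra days are Wed, Thu, Fri — none qualify.
Total: 338 + 0 = 338.

338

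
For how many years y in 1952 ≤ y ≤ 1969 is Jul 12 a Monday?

Day of week of July 12 in each year:
1952: Sat, 1953: Sun, 1954: Mon ✓, 1955: Tue, 1956: Thu, 1957: Fri, 1958: Sat, 1959: Sun, 1960: Tue, 1961: Wed, 1962: Thu, 1963: Fri, 1964: Sun, 1965: Mon ✓, 1966: Tue, 1967: Wed, 1968: Fri, 1969: Sat
Mondays: 1954, 1965.

2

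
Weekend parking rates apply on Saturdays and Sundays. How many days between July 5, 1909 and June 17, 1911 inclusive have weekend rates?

July 5, 1909 is a Monday.
The range spans 713 days (inclusive of both endpoints).
713 = 7 × 101 + 6, so there are 101 full weeks plus 6 extra days.
Each full week contributes 2 weekend days (Sat, Sun): 101 × 2 = 202.
The 6 extra days are Mon, Tue, Wed, Thu, Fri, Sat — 1 of them qualifies.
Total: 202 + 1 = 203.

203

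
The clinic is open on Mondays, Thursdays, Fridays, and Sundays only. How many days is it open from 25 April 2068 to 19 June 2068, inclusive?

32

25 April 2068 is a Wednesday.
That's 56 days from start to end, counting both.
56 = 7 × 8, so the span is exactly 8 full weeks.
Each full week contributes 4 days from the set (Mon, Thu, Fri, Sun): 8 × 4 = 32.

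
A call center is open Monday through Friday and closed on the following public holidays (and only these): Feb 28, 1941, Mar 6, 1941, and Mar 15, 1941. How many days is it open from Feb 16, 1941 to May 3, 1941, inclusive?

Feb 16, 1941 is a Sunday.
The range spans 77 days (inclusive of both endpoints).
77 = 7 × 11, so the span is exactly 11 full weeks.
Each full week contributes 5 weekdays (Mon–Fri): 11 × 5 = 55.
Holidays: Feb 28, 1941 (Fri); Mar 6, 1941 (Thu); Mar 15, 1941 (Sat).
2 of the 3 holidays fall on weekdays; the rest are weekends and were already excluded.
Business days: 55 − 2 = 53.

53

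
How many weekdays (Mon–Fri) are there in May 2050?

1 May 2050 is a Sunday.
The range spans 31 days (inclusive of both endpoints).
31 = 7 × 4 + 3, so there are 4 full weeks plus 3 extra days.
Each full week contributes 5 weekdays (Mon–Fri): 4 × 5 = 20.
The 3 extra days are Sun, Mon, Tue — 2 of them qualify.
Total: 20 + 2 = 22.

22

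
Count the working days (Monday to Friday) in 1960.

261

1960-01-01 is a Friday.
That's 366 days from start to end, counting both.
366 = 7 × 52 + 2, so there are 52 full weeks plus 2 extra days.
Each full week contributes 5 weekdays (Mon–Fri): 52 × 5 = 260.
The 2 extra days are Fri, Sat — 1 of them qualifies.
Total: 260 + 1 = 261.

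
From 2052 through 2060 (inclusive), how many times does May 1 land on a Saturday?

Day of week of May 1 in each year:
2052: Wed, 2053: Thu, 2054: Fri, 2055: Sat ✓, 2056: Mon, 2057: Tue, 2058: Wed, 2059: Thu, 2060: Sat ✓
Saturdays: 2055, 2060.

2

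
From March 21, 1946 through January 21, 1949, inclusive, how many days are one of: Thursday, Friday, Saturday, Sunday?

March 21, 1946 is a Thursday.
That's 1038 days from start to end, counting both.
1038 = 7 × 148 + 2, so there are 148 full weeks plus 2 extra days.
Each full week contributes 4 days from the set (Thu, Fri, Sat, Sun): 148 × 4 = 592.
The 2 extra days are Thursday, Friday — 2 of them qualify.
Total: 592 + 2 = 594.

594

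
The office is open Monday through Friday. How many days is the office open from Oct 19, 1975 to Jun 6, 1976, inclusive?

Oct 19, 1975 is a Sunday.
That's 232 days from start to end, counting both.
232 = 7 × 33 + 1, so there are 33 full weeks plus 1 extra day.
Each full week contributes 5 weekdays (Mon–Fri): 33 × 5 = 165.
The 1 extra day is Sun — none qualify.
Total: 165 + 0 = 165.

165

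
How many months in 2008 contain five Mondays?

4

A month has five Mondays exactly when Monday falls within its first (length − 28) days.
Jan: 31 days, starts Tue → 5 of Tue, Wed, Thu
Feb: 29 days, starts Fri → 5 of Fri
Mar: 31 days, starts Sat → 5 of Sat, Sun, Mon ✓
Apr: 30 days, starts Tue → 5 of Tue, Wed
May: 31 days, starts Thu → 5 of Thu, Fri, Sat
Jun: 30 days, starts Sun → 5 of Sun, Mon ✓
Jul: 31 days, starts Tue → 5 of Tue, Wed, Thu
Aug: 31 days, starts Fri → 5 of Fri, Sat, Sun
Sep: 30 days, starts Mon → 5 of Mon, Tue ✓
Oct: 31 days, starts Wed → 5 of Wed, Thu, Fri
Nov: 30 days, starts Sat → 5 of Sat, Sun
Dec: 31 days, starts Mon → 5 of Mon, Tue, Wed ✓
Months with five Mondays: Mar, Jun, Sep, Dec.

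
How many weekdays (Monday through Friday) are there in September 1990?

1990-09-01 is a Saturday.
That's 30 days from start to end, counting both.
30 = 7 × 4 + 2, so there are 4 full weeks plus 2 extra days.
Each full week contributes 5 weekdays (Mon–Fri): 4 × 5 = 20.
The 2 extra days are Saturday, Sunday — none qualify.
Total: 20 + 0 = 20.

20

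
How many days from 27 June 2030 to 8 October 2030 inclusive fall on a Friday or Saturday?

30

27 June 2030 is a Thursday.
The range spans 104 days (inclusive of both endpoints).
104 = 7 × 14 + 6, so there are 14 full weeks plus 6 extra days.
Each full week contributes 2 days from the set (Fri, Sat): 14 × 2 = 28.
The 6 extra days are Thursday, Friday, Saturday, Sunday, Monday, Tuesday — 2 of them qualify.
Total: 28 + 2 = 30.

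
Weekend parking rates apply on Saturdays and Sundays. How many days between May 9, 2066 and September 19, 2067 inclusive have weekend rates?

May 9, 2066 is a Sunday.
That's 499 days from start to end, counting both.
499 = 7 × 71 + 2, so there are 71 full weeks plus 2 extra days.
Each full week contributes 2 weekend days (Sat, Sun): 71 × 2 = 142.
The 2 extra days are Sunday, Monday — 1 of them qualifies.
Total: 142 + 1 = 143.

143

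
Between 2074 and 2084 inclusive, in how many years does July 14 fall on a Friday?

2

Day of week of July 14 in each year:
2074: Sat, 2075: Sun, 2076: Tue, 2077: Wed, 2078: Thu, 2079: Fri ✓, 2080: Sun, 2081: Mon, 2082: Tue, 2083: Wed, 2084: Fri ✓
Fridays: 2079, 2084.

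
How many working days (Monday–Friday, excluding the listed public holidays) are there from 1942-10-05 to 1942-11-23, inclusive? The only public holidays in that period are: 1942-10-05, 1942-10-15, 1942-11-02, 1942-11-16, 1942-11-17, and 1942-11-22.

31

1942-10-05 is a Monday.
That's 50 days from start to end, counting both.
50 = 7 × 7 + 1, so there are 7 full weeks plus 1 extra day.
Each full week contributes 5 weekdays (Mon–Fri): 7 × 5 = 35.
The 1 extra day is Monday — 1 of them qualifies.
Total: 35 + 1 = 36.
Holidays: 1942-10-05 (Mon); 1942-10-15 (Thu); 1942-11-02 (Mon); 1942-11-16 (Mon); 1942-11-17 (Tue); 1942-11-22 (Sun).
5 of the 6 holidays fall on weekdays; the rest are weekends and were already excluded.
Business days: 36 − 5 = 31.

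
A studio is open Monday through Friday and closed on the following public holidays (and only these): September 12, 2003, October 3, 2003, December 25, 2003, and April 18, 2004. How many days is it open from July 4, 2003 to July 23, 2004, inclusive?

273 business days

July 4, 2003 is a Friday.
The range spans 386 days (inclusive of both endpoints).
386 = 7 × 55 + 1, so there are 55 full weeks plus 1 extra day.
Each full week contributes 5 weekdays (Mon–Fri): 55 × 5 = 275.
The 1 extra day is Fri — 1 of them qualifies.
Total: 275 + 1 = 276.
Holidays: September 12, 2003 (Fri); October 3, 2003 (Fri); December 25, 2003 (Thu); April 18, 2004 (Sun).
3 of the 4 holidays fall on weekdays; the rest are weekends and were already excluded.
Business days: 276 − 3 = 273.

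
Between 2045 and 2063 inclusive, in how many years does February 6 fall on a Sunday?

3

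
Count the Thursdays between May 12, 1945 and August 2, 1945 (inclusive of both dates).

12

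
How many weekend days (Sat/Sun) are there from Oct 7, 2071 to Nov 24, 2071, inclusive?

Oct 7, 2071 is a Wednesday.
That's 49 days from start to end, counting both.
49 = 7 × 7, so the span is exactly 7 full weeks.
Each full week contributes 2 weekend days (Sat, Sun): 7 × 2 = 14.
Total: 14.

14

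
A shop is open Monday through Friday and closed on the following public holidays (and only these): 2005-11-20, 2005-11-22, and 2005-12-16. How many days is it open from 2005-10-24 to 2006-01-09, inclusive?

54

2005-10-24 is a Monday.
From 2005-10-24 to 2006-01-09 is 78 days inclusive.
78 = 7 × 11 + 1, so there are 11 full weeks plus 1 extra day.
Each full week contributes 5 weekdays (Mon–Fri): 11 × 5 = 55.
The 1 extra day is Mon — 1 of them qualifies.
Total: 55 + 1 = 56.
Holidays: 2005-11-20 (Sun); 2005-11-22 (Tue); 2005-12-16 (Fri).
2 of the 3 holidays fall on weekdays; the rest are weekends and were already excluded.
Business days: 56 − 2 = 54.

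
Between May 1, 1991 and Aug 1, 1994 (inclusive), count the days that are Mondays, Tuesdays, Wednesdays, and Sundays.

679

May 1, 1991 is a Wednesday.
The range spans 1189 days (inclusive of both endpoints).
1189 = 7 × 169 + 6, so there are 169 full weeks plus 6 extra days.
Each full week contributes 4 days from the set (Mon, Tue, Wed, Sun): 169 × 4 = 676.
The 6 extra days are Wednesday, Thursday, Friday, Saturday, Sunday, Monday — 3 of them qualify.
Total: 676 + 3 = 679.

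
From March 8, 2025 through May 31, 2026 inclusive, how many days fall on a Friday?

March 8, 2025 is a Saturday.
From March 8, 2025 to May 31, 2026 is 450 days inclusive.
450 = 7 × 64 + 2, so there are 64 full weeks plus 2 extra days.
Each full week contributes one Friday: 64 so far.
The 2 extra days are Sat, Sun — none qualify.
Total: 64 + 0 = 64.

64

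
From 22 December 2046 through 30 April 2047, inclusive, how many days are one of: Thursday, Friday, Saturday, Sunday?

22 December 2046 is a Saturday.
That's 130 days from start to end, counting both.
130 = 7 × 18 + 4, so there are 18 full weeks plus 4 extra days.
Each full week contributes 4 days from the set (Thu, Fri, Sat, Sun): 18 × 4 = 72.
The 4 extra days are Saturday, Sunday, Monday, Tuesday — 2 of them qualify.
Total: 72 + 2 = 74.

74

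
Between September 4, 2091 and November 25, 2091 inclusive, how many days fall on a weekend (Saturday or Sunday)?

September 4, 2091 is a Tuesday.
The range spans 83 days (inclusive of both endpoints).
83 = 7 × 11 + 6, so there are 11 full weeks plus 6 extra days.
Each full week contributes 2 weekend days (Sat, Sun): 11 × 2 = 22.
The 6 extra days are Tue, Wed, Thu, Fri, Sat, Sun — 2 of them qualify.
Total: 22 + 2 = 24.

24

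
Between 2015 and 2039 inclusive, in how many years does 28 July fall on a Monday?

3

Day of week of July 28 in each year:
2015: Tue, 2016: Thu, 2017: Fri, 2018: Sat, 2019: Sun, 2020: Tue, 2021: Wed, 2022: Thu, 2023: Fri, 2024: Sun, 2025: Mon ✓, 2026: Tue, 2027: Wed, 2028: Fri, 2029: Sat, 2030: Sun, 2031: Mon ✓, 2032: Wed, 2033: Thu, 2034: Fri, 2035: Sat, 2036: Mon ✓, 2037: Tue, 2038: Wed, 2039: Thu
Mondays: 2025, 2031, 2036.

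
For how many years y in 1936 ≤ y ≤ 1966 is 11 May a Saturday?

Day of week of May 11 in each year:
1936: Mon, 1937: Tue, 1938: Wed, 1939: Thu, 1940: Sat ✓, 1941: Sun, 1942: Mon, 1943: Tue, 1944: Thu, 1945: Fri, 1946: Sat ✓, 1947: Sun, 1948: Tue, 1949: Wed, 1950: Thu, 1951: Fri, 1952: Sun, 1953: Mon, 1954: Tue, 1955: Wed, 1956: Fri, 1957: Sat ✓, 1958: Sun, 1959: Mon, 1960: Wed, 1961: Thu, 1962: Fri, 1963: Sat ✓, 1964: Mon, 1965: Tue, 1966: Wed
Saturdays: 1940, 1946, 1957, 1963.

4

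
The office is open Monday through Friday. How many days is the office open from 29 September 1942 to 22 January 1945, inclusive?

605

29 September 1942 is a Tuesday.
The range spans 847 days (inclusive of both endpoints).
847 = 7 × 121, so the span is exactly 121 full weeks.
Each full week contributes 5 weekdays (Mon–Fri): 121 × 5 = 605.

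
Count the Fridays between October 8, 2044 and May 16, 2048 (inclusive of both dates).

188 Fridays

October 8, 2044 is a Saturday.
From October 8, 2044 to May 16, 2048 is 1317 days inclusive.
1317 = 7 × 188 + 1, so there are 188 full weeks plus 1 extra day.
Each full week contributes one Friday: 188 so far.
The 1 extra day is Sat — none qualify.
Total: 188 + 0 = 188.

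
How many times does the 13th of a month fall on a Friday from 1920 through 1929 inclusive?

18

Friday-the-13ths by year:
1920: Feb, Aug
1921: May
1922: Jan, Oct
1923: Apr, Jul
1924: Jun
1925: Feb, Mar, Nov
1926: Aug
1927: May
1928: Jan, Apr, Jul
1929: Sep, Dec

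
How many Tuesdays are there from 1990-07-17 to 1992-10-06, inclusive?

1990-07-17 is a Tuesday.
From 1990-07-17 to 1992-10-06 is 813 days inclusive.
813 = 7 × 116 + 1, so there are 116 full weeks plus 1 extra day.
Each full week contributes one Tuesday: 116 so far.
The 1 extra day is Tuesday — 1 of them qualifies.
Total: 116 + 1 = 117.

117 Tuesdays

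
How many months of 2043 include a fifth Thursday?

A month has five Thursdays exactly when Thursday falls within its first (length − 28) days.
Jan: 31 days, starts Thu → 5 of Thu, Fri, Sat ✓
Feb: 28 days, starts Sun → 5 of (none)
Mar: 31 days, starts Sun → 5 of Sun, Mon, Tue
Apr: 30 days, starts Wed → 5 of Wed, Thu ✓
May: 31 days, starts Fri → 5 of Fri, Sat, Sun
Jun: 30 days, starts Mon → 5 of Mon, Tue
Jul: 31 days, starts Wed → 5 of Wed, Thu, Fri ✓
Aug: 31 days, starts Sat → 5 of Sat, Sun, Mon
Sep: 30 days, starts Tue → 5 of Tue, Wed
Oct: 31 days, starts Thu → 5 of Thu, Fri, Sat ✓
Nov: 30 days, starts Sun → 5 of Sun, Mon
Dec: 31 days, starts Tue → 5 of Tue, Wed, Thu ✓
Months with five Thursdays: Jan, Apr, Jul, Oct, Dec.

5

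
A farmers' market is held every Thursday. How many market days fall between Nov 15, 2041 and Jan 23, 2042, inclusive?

10 Thursdays

Nov 15, 2041 is a Friday.
That's 70 days from start to end, counting both.
70 = 7 × 10, so the span is exactly 10 full weeks.
Each full week contributes one Thursday: 10 so far.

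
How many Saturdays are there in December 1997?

4

Dec 1, 1997 is a Monday.
The range spans 31 days (inclusive of both endpoints).
31 = 7 × 4 + 3, so there are 4 full weeks plus 3 extra days.
Each full week contributes one Saturday: 4 so far.
The 3 extra days are Mon, Tue, Wed — none qualify.
Total: 4 + 0 = 4.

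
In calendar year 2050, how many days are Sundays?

52

January 1, 2050 is a Saturday.
That's 365 days from start to end, counting both.
365 = 7 × 52 + 1, so there are 52 full weeks plus 1 extra day.
Each full week contributes one Sunday: 52 so far.
The 1 extra day is Saturday — none qualify.
Total: 52 + 0 = 52.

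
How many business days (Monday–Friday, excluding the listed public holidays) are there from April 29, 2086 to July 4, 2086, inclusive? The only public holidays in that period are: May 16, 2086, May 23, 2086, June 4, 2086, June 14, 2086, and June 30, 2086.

April 29, 2086 is a Monday.
From April 29, 2086 to July 4, 2086 is 67 days inclusive.
67 = 7 × 9 + 4, so there are 9 full weeks plus 4 extra days.
Each full week contributes 5 weekdays (Mon–Fri): 9 × 5 = 45.
The 4 extra days are Monday, Tuesday, Wednesday, Thursday — 4 of them qualify.
Total: 45 + 4 = 49.
Holidays: May 16, 2086 (Thu); May 23, 2086 (Thu); June 4, 2086 (Tue); June 14, 2086 (Fri); June 30, 2086 (Sun).
4 of the 5 holidays fall on weekdays; the rest are weekends and were already excluded.
Business days: 49 − 4 = 45.

45 business days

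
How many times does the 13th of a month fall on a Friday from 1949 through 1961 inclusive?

23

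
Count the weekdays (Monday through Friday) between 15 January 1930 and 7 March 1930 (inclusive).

38 weekdays

15 January 1930 is a Wednesday.
From 15 January 1930 to 7 March 1930 is 52 days inclusive.
52 = 7 × 7 + 3, so there are 7 full weeks plus 3 extra days.
Each full week contributes 5 weekdays (Mon–Fri): 7 × 5 = 35.
The 3 extra days are Wed, Thu, Fri — 3 of them qualify.
Total: 35 + 3 = 38.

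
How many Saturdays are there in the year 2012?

52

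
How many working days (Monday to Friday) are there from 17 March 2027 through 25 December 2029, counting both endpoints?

725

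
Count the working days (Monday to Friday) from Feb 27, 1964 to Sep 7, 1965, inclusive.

399 weekdays

Feb 27, 1964 is a Thursday.
That's 559 days from start to end, counting both.
559 = 7 × 79 + 6, so there are 79 full weeks plus 6 extra days.
Each full week contributes 5 weekdays (Mon–Fri): 79 × 5 = 395.
The 6 extra days are Thursday, Friday, Saturday, Sunday, Monday, Tuesday — 4 of them qualify.
Total: 395 + 4 = 399.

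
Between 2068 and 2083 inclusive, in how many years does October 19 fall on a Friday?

2

Day of week of October 19 in each year:
2068: Fri ✓, 2069: Sat, 2070: Sun, 2071: Mon, 2072: Wed, 2073: Thu, 2074: Fri ✓, 2075: Sat, 2076: Mon, 2077: Tue, 2078: Wed, 2079: Thu, 2080: Sat, 2081: Sun, 2082: Mon, 2083: Tue
Fridays: 2068, 2074.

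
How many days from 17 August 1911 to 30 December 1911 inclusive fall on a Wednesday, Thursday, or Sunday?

58

17 August 1911 is a Thursday.
That's 136 days from start to end, counting both.
136 = 7 × 19 + 3, so there are 19 full weeks plus 3 extra days.
Each full week contributes 3 days from the set (Wed, Thu, Sun): 19 × 3 = 57.
The 3 extra days are Thu, Fri, Sat — 1 of them qualifies.
Total: 57 + 1 = 58.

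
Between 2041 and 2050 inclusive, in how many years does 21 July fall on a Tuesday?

2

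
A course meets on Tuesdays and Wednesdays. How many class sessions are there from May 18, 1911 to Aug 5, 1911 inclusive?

22

May 18, 1911 is a Thursday.
From May 18, 1911 to Aug 5, 1911 is 80 days inclusive.
80 = 7 × 11 + 3, so there are 11 full weeks plus 3 extra days.
Each full week contributes 2 days from the set (Tue, Wed): 11 × 2 = 22.
The 3 extra days are Thu, Fri, Sat — none qualify.
Total: 22 + 0 = 22.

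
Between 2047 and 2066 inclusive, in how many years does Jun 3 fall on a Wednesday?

Day of week of June 3 in each year:
2047: Mon, 2048: Wed ✓, 2049: Thu, 2050: Fri, 2051: Sat, 2052: Mon, 2053: Tue, 2054: Wed ✓, 2055: Thu, 2056: Sat, 2057: Sun, 2058: Mon, 2059: Tue, 2060: Thu, 2061: Fri, 2062: Sat, 2063: Sun, 2064: Tue, 2065: Wed ✓, 2066: Thu
Wednesdays: 2048, 2054, 2065.

3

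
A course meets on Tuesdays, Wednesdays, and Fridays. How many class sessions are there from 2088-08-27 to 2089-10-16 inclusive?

2088-08-27 is a Friday.
That's 416 days from start to end, counting both.
416 = 7 × 59 + 3, so there are 59 full weeks plus 3 extra days.
Each full week contributes 3 days from the set (Tue, Wed, Fri): 59 × 3 = 177.
The 3 extra days are Friday, Saturday, Sunday — 1 of them qualifies.
Total: 177 + 1 = 178.

178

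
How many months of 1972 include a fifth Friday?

A month has five Fridays exactly when Friday falls within its first (length − 28) days.
Jan: 31 days, starts Sat → 5 of Sat, Sun, Mon
Feb: 29 days, starts Tue → 5 of Tue
Mar: 31 days, starts Wed → 5 of Wed, Thu, Fri ✓
Apr: 30 days, starts Sat → 5 of Sat, Sun
May: 31 days, starts Mon → 5 of Mon, Tue, Wed
Jun: 30 days, starts Thu → 5 of Thu, Fri ✓
Jul: 31 days, starts Sat → 5 of Sat, Sun, Mon
Aug: 31 days, starts Tue → 5 of Tue, Wed, Thu
Sep: 30 days, starts Fri → 5 of Fri, Sat ✓
Oct: 31 days, starts Sun → 5 of Sun, Mon, Tue
Nov: 30 days, starts Wed → 5 of Wed, Thu
Dec: 31 days, starts Fri → 5 of Fri, Sat, Sun ✓
Months with five Fridays: Mar, Jun, Sep, Dec.

4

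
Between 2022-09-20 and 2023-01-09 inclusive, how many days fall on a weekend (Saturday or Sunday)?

2022-09-20 is a Tuesday.
That's 112 days from start to end, counting both.
112 = 7 × 16, so the span is exactly 16 full weeks.
Each full week contributes 2 weekend days (Sat, Sun): 16 × 2 = 32.

32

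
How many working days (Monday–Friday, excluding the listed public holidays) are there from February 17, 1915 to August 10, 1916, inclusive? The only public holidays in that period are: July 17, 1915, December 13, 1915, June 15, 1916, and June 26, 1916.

February 17, 1915 is a Wednesday.
From February 17, 1915 to August 10, 1916 is 541 days inclusive.
541 = 7 × 77 + 2, so there are 77 full weeks plus 2 extra days.
Each full week contributes 5 weekdays (Mon–Fri): 77 × 5 = 385.
The 2 extra days are Wed, Thu — 2 of them qualify.
Total: 385 + 2 = 387.
Holidays: July 17, 1915 (Sat); December 13, 1915 (Mon); June 15, 1916 (Thu); June 26, 1916 (Mon).
3 of the 4 holidays fall on weekdays; the rest are weekends and were already excluded.
Business days: 387 − 3 = 384.

384 working days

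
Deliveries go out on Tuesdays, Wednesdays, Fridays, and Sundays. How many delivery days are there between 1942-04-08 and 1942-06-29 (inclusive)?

47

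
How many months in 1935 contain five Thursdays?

A month has five Thursdays exactly when Thursday falls within its first (length − 28) days.
Jan: 31 days, starts Tue → 5 of Tue, Wed, Thu ✓
Feb: 28 days, starts Fri → 5 of (none)
Mar: 31 days, starts Fri → 5 of Fri, Sat, Sun
Apr: 30 days, starts Mon → 5 of Mon, Tue
May: 31 days, starts Wed → 5 of Wed, Thu, Fri ✓
Jun: 30 days, starts Sat → 5 of Sat, Sun
Jul: 31 days, starts Mon → 5 of Mon, Tue, Wed
Aug: 31 days, starts Thu → 5 of Thu, Fri, Sat ✓
Sep: 30 days, starts Sun → 5 of Sun, Mon
Oct: 31 days, starts Tue → 5 of Tue, Wed, Thu ✓
Nov: 30 days, starts Fri → 5 of Fri, Sat
Dec: 31 days, starts Sun → 5 of Sun, Mon, Tue
Months with five Thursdays: Jan, May, Aug, Oct.

4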